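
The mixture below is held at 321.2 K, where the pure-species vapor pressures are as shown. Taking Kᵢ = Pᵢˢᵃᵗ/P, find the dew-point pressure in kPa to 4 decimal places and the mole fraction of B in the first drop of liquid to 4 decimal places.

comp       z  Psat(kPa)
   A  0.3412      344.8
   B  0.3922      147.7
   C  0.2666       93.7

Pdew = 154.0786 kPa, x_B = 0.4091

At the dew point ψ → 1, so Σzᵢ/Kᵢ = 1 with Kᵢ = Pᵢˢᵃᵗ/P ⇒ 1/P = Σzᵢ/Pᵢˢᵃᵗ.
1/P = 0.3412/344.8 + 0.3922/147.7 + 0.2666/93.7 = 0.0064902 ⇒ P = 154.0786 kPa
xᵢ = zᵢP/Pᵢˢᵃᵗ ⇒ x_B = 0.3922·154.0786/147.7 = 0.4091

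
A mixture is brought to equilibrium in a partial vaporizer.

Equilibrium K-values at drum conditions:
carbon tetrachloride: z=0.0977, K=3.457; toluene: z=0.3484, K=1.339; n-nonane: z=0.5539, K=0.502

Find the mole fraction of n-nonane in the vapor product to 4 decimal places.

y_n-nonane = 0.2973

Rachford–Rice: g(V/F) = Σ zᵢ(Kᵢ−1)/(1+V/F(Kᵢ−1)) = 0.
Feasibility: ΣzᵢKᵢ = 1.0823, Σzᵢ/Kᵢ = 1.3918 — both > 1, two phases present.
Newton–Raphson from V/F = 0.5:
  V/F = 0.5000: g = -0.15859, g' = -0.3916 → V/F = 0.0950
  V/F = 0.0950: g = 0.01950, g' = -0.5766 → V/F = 0.1288
  V/F = 0.1288: g = 0.00075, g' = -0.5339 → V/F = 0.1302
Converged at V/F = 0.1302.
Compositions from xᵢ = zᵢ/(1+V/F(Kᵢ−1)), yᵢ = Kᵢxᵢ:
  carbon tetrachloride: x = 0.0740, y = 0.2559
  toluene: x = 0.3337, y = 0.4468
  n-nonane: x = 0.5923, y = 0.2973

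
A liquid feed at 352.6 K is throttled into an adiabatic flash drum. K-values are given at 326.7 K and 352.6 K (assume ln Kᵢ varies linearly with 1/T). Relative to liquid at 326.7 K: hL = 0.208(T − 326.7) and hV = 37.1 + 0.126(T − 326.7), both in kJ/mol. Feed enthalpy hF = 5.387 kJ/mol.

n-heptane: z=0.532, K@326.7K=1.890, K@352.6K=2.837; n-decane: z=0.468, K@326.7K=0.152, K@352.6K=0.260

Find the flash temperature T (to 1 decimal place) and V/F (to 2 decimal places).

T = 328.4 K, V/F = 0.14

Adiabatic flash: solve Rachford–Rice at each trial T, then check hF = ψ·hV(T) + (1−ψ)·hL(T).
  T = 326.7 K: K = (1.890, 0.152), RR gives ψ = 0.102, H_out = 3.766 kJ/mol
  T = 352.6 K: K = (2.837, 0.260), RR gives ψ = 0.464, H_out = 21.622 kJ/mol
  T = 339.6 K: K = (2.332, 0.201), RR gives ψ = 0.314, H_out = 14.004 kJ/mol
  T = 333.1 K: K = (2.102, 0.175), RR gives ψ = 0.220, H_out = 9.379 kJ/mol
  T = 329.9 K: K = (1.994, 0.163), RR gives ψ = 0.165, H_out = 6.743 kJ/mol
  T = 328.3 K: K = (1.942, 0.158), RR gives ψ = 0.134, H_out = 5.303 kJ/mol
Linear interpolation between T = 328.3 (H_out = 5.303) and T = 329.9 (H_out = 6.743) on hF = 5.387 gives T ≈ 328.4 K, at which ψ = 0.14.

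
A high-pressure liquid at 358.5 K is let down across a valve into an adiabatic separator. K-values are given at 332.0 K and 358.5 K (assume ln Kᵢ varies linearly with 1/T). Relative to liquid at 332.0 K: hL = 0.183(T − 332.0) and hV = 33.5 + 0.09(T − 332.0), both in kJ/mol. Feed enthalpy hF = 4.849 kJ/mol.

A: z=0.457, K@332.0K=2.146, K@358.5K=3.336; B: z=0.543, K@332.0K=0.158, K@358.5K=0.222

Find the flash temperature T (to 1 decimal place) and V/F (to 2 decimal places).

Adiabatic flash: solve Rachford–Rice at each trial T, then check hF = ψ·hV(T) + (1−ψ)·hL(T).
  T = 332.0 K: K = (2.146, 0.158), RR gives ψ = 0.069, H_out = 2.309 kJ/mol
  T = 358.5 K: K = (3.336, 0.222), RR gives ψ = 0.355, H_out = 15.866 kJ/mol
  T = 345.2 K: K = (2.696, 0.188), RR gives ψ = 0.243, H_out = 10.256 kJ/mol
  T = 338.6 K: K = (2.411, 0.173), RR gives ψ = 0.168, H_out = 6.719 kJ/mol
  T = 335.3 K: K = (2.276, 0.165), RR gives ψ = 0.122, H_out = 4.650 kJ/mol
  T = 337.0 K: K = (2.345, 0.169), RR gives ψ = 0.146, H_out = 5.746 kJ/mol
Linear interpolation between T = 335.3 (H_out = 4.650) and T = 337.0 (H_out = 5.746) on hF = 4.849 gives T ≈ 335.6 K, at which ψ = 0.13.

T = 335.6 K, V/F = 0.13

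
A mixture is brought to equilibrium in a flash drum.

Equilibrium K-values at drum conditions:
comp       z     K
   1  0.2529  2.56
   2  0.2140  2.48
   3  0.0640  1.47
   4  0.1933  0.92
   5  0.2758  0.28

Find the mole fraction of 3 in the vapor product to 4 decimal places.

y_3 = 0.0724

Newton–Raphson from V/F = 0.5:
  V/F = 0.5000: g = 0.10164, g' = -0.7087 → V/F = 0.6434
  V/F = 0.6434: g = -0.00404, g' = -0.7823 → V/F = 0.6382
Converged at V/F = 0.6382.
Compositions from xᵢ = zᵢ/(1+V/F(Kᵢ−1)), yᵢ = Kᵢxᵢ:
  1: x = 0.1267, y = 0.3244
  2: x = 0.1100, y = 0.2729
  3: x = 0.0492, y = 0.0724
  4: x = 0.2037, y = 0.1874
  5: x = 0.5103, y = 0.1429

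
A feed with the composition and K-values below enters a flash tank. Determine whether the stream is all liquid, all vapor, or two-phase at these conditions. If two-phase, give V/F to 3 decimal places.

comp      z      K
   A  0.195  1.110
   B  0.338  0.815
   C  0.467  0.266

ΣzᵢKᵢ = 0.616; Σzᵢ/Kᵢ = 2.346.
Since ΣzᵢKᵢ < 1 the mixture is below its bubble point — single liquid phase.

all liquid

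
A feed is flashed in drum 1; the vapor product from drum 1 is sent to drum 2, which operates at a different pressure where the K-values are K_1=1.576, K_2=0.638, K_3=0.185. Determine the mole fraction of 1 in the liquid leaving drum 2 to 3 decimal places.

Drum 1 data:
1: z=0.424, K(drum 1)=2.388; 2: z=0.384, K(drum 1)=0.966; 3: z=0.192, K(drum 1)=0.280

Drum 1:
Newton–Raphson from ψ₁ = 0.5:
  ψ₁ = 0.500: g = 0.1181, g' = -0.528 → ψ₁ = 0.724
  ψ₁ = 0.724: g = -0.0084, g' = -0.638 → ψ₁ = 0.710
Converged at ψ₁ = 0.710.
Drum-1 compositions:
  1: x = 0.213, y = 0.510
  2: x = 0.394, y = 0.380
  3: x = 0.393, y = 0.110
Drum-2 feed = drum-1 vapor: z₂ = (0.5098, 0.3801, 0.1100).
Drum 2:
Material balance + equilibrium reduce to Σ zᵢ(Kᵢ−1)/(1+ψ₂(Kᵢ−1)) = 0.
Feasibility: ΣzᵢKᵢ = 1.066, Σzᵢ/Kᵢ = 1.514 — both > 1, two phases present.
Newton–Raphson from ψ₂ = 0.5:
  ψ₂ = 0.500: g = -0.0914, g' = -0.384 → ψ₂ = 0.262
  ψ₂ = 0.262: g = -0.0110, g' = -0.307 → ψ₂ = 0.226
Converged at ψ₂ = 0.226.
  1: x = 0.451, y = 0.711
  2: x = 0.414, y = 0.264
  3: x = 0.135, y = 0.025

x_1 (drum 2) = 0.451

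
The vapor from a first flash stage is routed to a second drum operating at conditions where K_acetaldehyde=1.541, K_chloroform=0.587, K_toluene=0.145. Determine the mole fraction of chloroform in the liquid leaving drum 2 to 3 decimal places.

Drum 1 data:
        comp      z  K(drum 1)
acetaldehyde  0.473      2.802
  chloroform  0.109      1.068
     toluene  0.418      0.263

x_chloroform (drum 2) = 0.142

Drum 1:
Rachford–Rice: g(ψ₁) = Σ zᵢ(Kᵢ−1)/(1+ψ₁(Kᵢ−1)) = 0.
Feasibility: ΣzᵢKᵢ = 1.552, Σzᵢ/Kᵢ = 1.860 — both > 1, two phases present.
Iterate (Newton) starting at ψ₁ = 0.5:
  ψ₁ = 0.500: g = -0.0323, g' = -0.995 → ψ₁ = 0.468
  ψ₁ = 0.468: g = -0.0002, g' = -0.981 → ψ₁ = 0.467
Converged at ψ₁ = 0.467.
Drum-1 compositions:
  acetaldehyde: x = 0.257, y = 0.719
  chloroform: x = 0.106, y = 0.113
  toluene: x = 0.638, y = 0.168
Drum-2 feed = drum-1 vapor: z₂ = (0.7195, 0.1128, 0.1677).
Drum 2:
Material balance + equilibrium reduce to Σ zᵢ(Kᵢ−1)/(1+ψ₂(Kᵢ−1)) = 0.
g(0) = ΣzᵢKᵢ − 1 = 0.199 and g(1) = 1 − Σzᵢ/Kᵢ = -0.816, so a root lies in (0, 1).
Newton iteration, ψ₂⁰ = 0.5:
  ψ₂ = 0.500: g = -0.0028, g' = -0.535 → ψ₂ = 0.495
Converged at ψ₂ = 0.495.
  acetaldehyde: x = 0.568, y = 0.875
  chloroform: x = 0.142, y = 0.083
  toluene: x = 0.291, y = 0.042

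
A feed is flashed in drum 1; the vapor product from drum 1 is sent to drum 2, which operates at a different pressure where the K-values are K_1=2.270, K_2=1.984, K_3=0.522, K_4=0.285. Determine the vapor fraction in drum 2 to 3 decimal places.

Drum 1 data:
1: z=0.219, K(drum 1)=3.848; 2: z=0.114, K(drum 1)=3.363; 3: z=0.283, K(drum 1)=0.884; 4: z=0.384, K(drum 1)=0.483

V/F (drum 2) = 0.287

Drum 1:
Let ψ₁ = V/F and solve Σ zᵢ(Kᵢ−1)/(1+ψ₁(Kᵢ−1)) = 0.
Feasibility: ΣzᵢKᵢ = 1.662, Σzᵢ/Kᵢ = 1.206 — both > 1, two phases present.
Iterate (Newton) starting at ψ₁ = 0.5:
  ψ₁ = 0.500: g = 0.0782, g' = -0.627 → ψ₁ = 0.625
  ψ₁ = 0.625: g = 0.0046, g' = -0.562 → ψ₁ = 0.633
Converged at ψ₁ = 0.633.
Drum-1 compositions:
  1: x = 0.078, y = 0.301
  2: x = 0.046, y = 0.154
  3: x = 0.305, y = 0.270
  4: x = 0.571, y = 0.276
Drum-2 feed = drum-1 vapor: z₂ = (0.3007, 0.1536, 0.2700, 0.2757).
Drum 2:
Rachford–Rice: g(ψ₂) = Σ zᵢ(Kᵢ−1)/(1+ψ₂(Kᵢ−1)) = 0.
g(0) = ΣzᵢKᵢ − 1 = 0.207 and g(1) = 1 − Σzᵢ/Kᵢ = -0.694, so a root lies in (0, 1).
Newton iteration, ψ₂⁰ = 0.5:
  ψ₂ = 0.500: g = -0.1415, g' = -0.696 → ψ₂ = 0.297
  ψ₂ = 0.297: g = -0.0062, g' = -0.656 → ψ₂ = 0.287
Converged at ψ₂ = 0.287.
  1: x = 0.220, y = 0.500
  2: x = 0.120, y = 0.238
  3: x = 0.313, y = 0.163
  4: x = 0.347, y = 0.099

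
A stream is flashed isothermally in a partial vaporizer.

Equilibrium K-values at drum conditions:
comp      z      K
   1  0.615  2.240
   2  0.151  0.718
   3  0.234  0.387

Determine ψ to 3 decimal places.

Rachford–Rice: g(ψ) = Σ zᵢ(Kᵢ−1)/(1+ψ(Kᵢ−1)) = 0.
Feasibility: ΣzᵢKᵢ = 1.577, Σzᵢ/Kᵢ = 1.090 — both > 1, two phases present.
Iterate (Newton) starting at ψ = 0.45:
  ψ = 0.450: g = 0.2426, g' = -0.573 → ψ = 0.873
  ψ = 0.873: g = 0.0009, g' = -0.646 → ψ = 0.875
Converged at ψ = 0.875.

ψ = 0.875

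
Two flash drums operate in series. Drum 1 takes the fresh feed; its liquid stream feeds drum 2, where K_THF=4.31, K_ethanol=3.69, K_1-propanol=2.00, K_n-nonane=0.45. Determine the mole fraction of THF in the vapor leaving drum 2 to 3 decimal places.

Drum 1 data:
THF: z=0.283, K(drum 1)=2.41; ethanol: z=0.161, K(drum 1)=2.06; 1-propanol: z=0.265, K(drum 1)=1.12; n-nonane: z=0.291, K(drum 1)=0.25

y_THF (drum 2) = 0.219

Drum 1:
Material balance + equilibrium reduce to Σ zᵢ(Kᵢ−1)/(1+ψ₁(Kᵢ−1)) = 0.
Check two-phase: ΣzᵢKᵢ = 1.383 > 1 and Σzᵢ/Kᵢ = 1.596 > 1, so g(0) = 0.383 > 0 and g(1) = -0.596 < 0.
Newton–Raphson from ψ₁ = 0.5:
  ψ₁ = 0.500: g = 0.0264, g' = -0.693 → ψ₁ = 0.538
  ψ₁ = 0.538: g = -0.0005, g' = -0.719 → ψ₁ = 0.537
Converged at ψ₁ = 0.537.
Drum-1 compositions:
  THF: x = 0.161, y = 0.388
  ethanol: x = 0.103, y = 0.211
  1-propanol: x = 0.249, y = 0.279
  n-nonane: x = 0.487, y = 0.122
Drum-2 feed = drum-1 liquid: z₂ = (0.1610, 0.1026, 0.2489, 0.4875).
Drum 2:
Iterate (Newton) starting at ψ₂ = 0.5:
  ψ₂ = 0.500: g = 0.1145, g' = -0.776 → ψ₂ = 0.648
  ψ₂ = 0.648: g = 0.0049, g' = -0.725 → ψ₂ = 0.654
Converged at ψ₂ = 0.654.
  THF: x = 0.051, y = 0.219
  ethanol: x = 0.037, y = 0.137
  1-propanol: x = 0.150, y = 0.301
  n-nonane: x = 0.761, y = 0.343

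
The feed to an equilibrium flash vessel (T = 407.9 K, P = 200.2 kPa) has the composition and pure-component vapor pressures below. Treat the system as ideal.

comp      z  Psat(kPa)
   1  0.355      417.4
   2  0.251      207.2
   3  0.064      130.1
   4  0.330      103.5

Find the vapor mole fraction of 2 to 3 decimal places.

Raoult's law: Kᵢ = Pᵢˢᵃᵗ/P = Pᵢˢᵃᵗ/200.2.
  K_1 = 417.4/200.2 = 2.08492, K_2 = 207.2/200.2 = 1.03497, K_3 = 130.1/200.2 = 0.64985, K_4 = 103.5/200.2 = 0.51698
Material balance + equilibrium reduce to Σ zᵢ(Kᵢ−1)/(1+ψ(Kᵢ−1)) = 0.
Check two-phase: ΣzᵢKᵢ = 1.212 > 1 and Σzᵢ/Kᵢ = 1.150 > 1, so g(0) = 0.212 > 0 and g(1) = -0.150 < 0.
Iterate (Newton) starting at ψ = 0.35:
  ψ = 0.350: g = 0.0705, g' = -0.341 → ψ = 0.556
  ψ = 0.556: g = 0.0030, g' = -0.319 → ψ = 0.566
Converged at ψ = 0.566.
Compositions from xᵢ = zᵢ/(1+ψ(Kᵢ−1)), yᵢ = Kᵢxᵢ:
  1: x = 0.220, y = 0.459
  2: x = 0.246, y = 0.255
  3: x = 0.080, y = 0.052
  4: x = 0.454, y = 0.235

y_2 = 0.255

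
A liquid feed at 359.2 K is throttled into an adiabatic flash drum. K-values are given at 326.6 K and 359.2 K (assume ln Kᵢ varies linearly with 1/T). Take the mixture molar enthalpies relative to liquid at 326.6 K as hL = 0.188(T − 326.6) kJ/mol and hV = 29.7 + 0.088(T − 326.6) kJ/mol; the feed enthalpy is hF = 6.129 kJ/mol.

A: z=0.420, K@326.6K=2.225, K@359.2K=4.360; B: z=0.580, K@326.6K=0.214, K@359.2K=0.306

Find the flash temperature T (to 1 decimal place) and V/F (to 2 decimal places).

Adiabatic flash: solve Rachford–Rice at each trial T, then check hF = ψ·hV(T) + (1−ψ)·hL(T).
  T = 326.6 K: K = (2.225, 0.214), RR gives ψ = 0.061, H_out = 1.808 kJ/mol
  T = 359.2 K: K = (4.360, 0.306), RR gives ψ = 0.433, H_out = 17.566 kJ/mol
  T = 342.9 K: K = (3.165, 0.258), RR gives ψ = 0.298, H_out = 11.434 kJ/mol
  T = 334.8 K: K = (2.668, 0.236), RR gives ψ = 0.202, H_out = 7.369 kJ/mol
  T = 330.7 K: K = (2.439, 0.225), RR gives ψ = 0.139, H_out = 4.834 kJ/mol
  T = 332.8 K: K = (2.554, 0.230), RR gives ψ = 0.173, H_out = 6.183 kJ/mol
Linear interpolation between T = 330.7 (H_out = 4.834) and T = 332.8 (H_out = 6.183) on hF = 6.129 gives T ≈ 332.7 K, at which ψ = 0.17.

T = 332.7 K, V/F = 0.17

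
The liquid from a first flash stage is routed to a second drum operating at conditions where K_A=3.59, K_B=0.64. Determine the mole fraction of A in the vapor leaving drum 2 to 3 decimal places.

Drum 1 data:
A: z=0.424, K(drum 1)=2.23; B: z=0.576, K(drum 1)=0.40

y_A (drum 2) = 0.438

Drum 1:
Let ψ₁ = V/F and solve Σ zᵢ(Kᵢ−1)/(1+ψ₁(Kᵢ−1)) = 0.
Check two-phase: ΣzᵢKᵢ = 1.176 > 1 and Σzᵢ/Kᵢ = 1.630 > 1, so g(0) = 0.176 > 0 and g(1) = -0.630 < 0.
Binary case is linear: z₁(K₁−1)(1+ψ₁(K₂−1)) + z₂(K₂−1)(1+ψ₁(K₁−1)) = 0
⇒ ψ₁ = [z₁(K₁−1)+z₂(K₂−1)] / [−(K₁−1)(K₂−1)] = 0.1759/0.7380 = 0.238
Drum-1 compositions:
  A: x = 0.328, y = 0.731
  B: x = 0.672, y = 0.269
Drum-2 feed = drum-1 liquid: z₂ = (0.3279, 0.6721).
Drum 2:
Material balance + equilibrium reduce to Σ zᵢ(Kᵢ−1)/(1+ψ₂(Kᵢ−1)) = 0.
g(0) = ΣzᵢKᵢ − 1 = 0.607 and g(1) = 1 − Σzᵢ/Kᵢ = -0.142, so a root lies in (0, 1).
Binary case is linear: z₁(K₁−1)(1+ψ₂(K₂−1)) + z₂(K₂−1)(1+ψ₂(K₁−1)) = 0
⇒ ψ₂ = [z₁(K₁−1)+z₂(K₂−1)] / [−(K₁−1)(K₂−1)] = 0.6072/0.9324 = 0.651
  A: x = 0.122, y = 0.438
  B: x = 0.878, y = 0.562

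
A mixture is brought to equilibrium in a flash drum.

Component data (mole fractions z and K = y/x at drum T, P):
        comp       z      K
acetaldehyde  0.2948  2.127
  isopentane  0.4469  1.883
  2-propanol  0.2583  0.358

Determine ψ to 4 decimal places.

Let ψ = V/F and solve Σ zᵢ(Kᵢ−1)/(1+ψ(Kᵢ−1)) = 0.
Feasibility: ΣzᵢKᵢ = 1.5610, Σzᵢ/Kᵢ = 1.0974 — both > 1, two phases present.
Iterate (Newton) starting at ψ = 0.5:
  ψ = 0.5000: g = 0.24202, g' = -0.5518 → ψ = 0.9386
  ψ = 0.9386: g = -0.04005, g' = -0.8667 → ψ = 0.8924
  ψ = 0.8924: g = -0.00195, g' = -0.7858 → ψ = 0.8899
Converged at ψ = 0.8899.

ψ = 0.8899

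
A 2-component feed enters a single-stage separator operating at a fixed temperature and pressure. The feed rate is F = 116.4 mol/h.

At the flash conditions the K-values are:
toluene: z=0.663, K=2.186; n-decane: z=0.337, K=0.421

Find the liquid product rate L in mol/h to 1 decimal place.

Binary case is linear: z₁(K₁−1)(1+ψ(K₂−1)) + z₂(K₂−1)(1+ψ(K₁−1)) = 0
⇒ ψ = [z₁(K₁−1)+z₂(K₂−1)] / [−(K₁−1)(K₂−1)] = 0.5912/0.6867 = 0.861
Then V = ψ·F = 0.8609·116.4 = 100.2 mol/h and L = F − V = 16.2 mol/h.

L = 16.2 mol/h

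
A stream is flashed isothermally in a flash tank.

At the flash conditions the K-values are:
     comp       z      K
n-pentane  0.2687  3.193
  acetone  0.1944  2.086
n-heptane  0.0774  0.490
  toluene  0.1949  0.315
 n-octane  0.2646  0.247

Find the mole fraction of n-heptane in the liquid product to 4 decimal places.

x_n-heptane = 0.0938

Material balance + equilibrium reduce to Σ zᵢ(Kᵢ−1)/(1+V/F(Kᵢ−1)) = 0.
Feasibility: ΣzᵢKᵢ = 1.4282, Σzᵢ/Kᵢ = 2.0253 — both > 1, two phases present.
Newton–Raphson from V/F = 0.63:
  V/F = 0.6300: g = -0.29932, g' = -1.1784 → V/F = 0.3760
  V/F = 0.3760: g = -0.03374, g' = -0.9924 → V/F = 0.3420
  V/F = 0.3420: g = 0.00013, g' = -1.0015 → V/F = 0.3421
Converged at V/F = 0.3421.
Compositions from xᵢ = zᵢ/(1+V/F(Kᵢ−1)), yᵢ = Kᵢxᵢ:
  n-pentane: x = 0.1535, y = 0.4902
  acetone: x = 0.1417, y = 0.2957
  n-heptane: x = 0.0938, y = 0.0459
  toluene: x = 0.2546, y = 0.0802
  n-octane: x = 0.3564, y = 0.0880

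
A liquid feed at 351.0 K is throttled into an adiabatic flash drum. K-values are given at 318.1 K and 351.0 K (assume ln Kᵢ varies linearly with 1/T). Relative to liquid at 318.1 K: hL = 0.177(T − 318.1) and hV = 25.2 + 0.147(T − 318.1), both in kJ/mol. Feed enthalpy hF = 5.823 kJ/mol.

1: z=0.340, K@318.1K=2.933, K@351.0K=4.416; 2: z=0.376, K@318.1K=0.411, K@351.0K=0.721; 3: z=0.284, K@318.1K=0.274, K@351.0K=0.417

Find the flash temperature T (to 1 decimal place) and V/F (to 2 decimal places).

Adiabatic flash: solve Rachford–Rice at each trial T, then check hF = ψ·hV(T) + (1−ψ)·hL(T).
  T = 318.1 K: K = (2.933, 0.411, 0.274), RR gives ψ = 0.183, H_out = 4.599 kJ/mol
  T = 351.0 K: K = (4.416, 0.721, 0.417), RR gives ψ = 0.600, H_out = 20.358 kJ/mol
  T = 334.6 K: K = (3.638, 0.552, 0.342), RR gives ψ = 0.375, H_out = 12.195 kJ/mol
  T = 326.4 K: K = (3.277, 0.479, 0.307), RR gives ψ = 0.279, H_out = 8.434 kJ/mol
  T = 322.2 K: K = (3.101, 0.444, 0.290), RR gives ψ = 0.231, H_out = 6.509 kJ/mol
  T = 320.1 K: K = (3.014, 0.427, 0.282), RR gives ψ = 0.206, H_out = 5.537 kJ/mol
Linear interpolation between T = 320.1 (H_out = 5.537) and T = 322.2 (H_out = 6.509) on hF = 5.823 gives T ≈ 320.7 K, at which ψ = 0.21.

T = 320.7 K, V/F = 0.21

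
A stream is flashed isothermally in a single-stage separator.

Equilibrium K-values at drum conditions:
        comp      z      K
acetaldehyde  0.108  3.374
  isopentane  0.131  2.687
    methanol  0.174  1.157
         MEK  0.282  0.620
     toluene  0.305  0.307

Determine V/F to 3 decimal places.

Rachford–Rice: g(V/F) = Σ zᵢ(Kᵢ−1)/(1+V/F(Kᵢ−1)) = 0.
g(0) = ΣzᵢKᵢ − 1 = 0.186 and g(1) = 1 − Σzᵢ/Kᵢ = -0.679, so a root lies in (0, 1).
Newton iteration, V/F⁰ = 0.33:
  V/F = 0.330: g = -0.0849, g' = -0.649 → V/F = 0.199
  V/F = 0.199: g = 0.0049, g' = -0.738 → V/F = 0.206
Converged at V/F = 0.206.

V/F = 0.206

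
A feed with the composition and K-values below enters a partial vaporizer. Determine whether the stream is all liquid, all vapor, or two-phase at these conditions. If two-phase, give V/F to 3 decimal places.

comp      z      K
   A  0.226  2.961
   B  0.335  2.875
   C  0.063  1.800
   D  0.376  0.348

ΣzᵢKᵢ = 1.877; Σzᵢ/Kᵢ = 1.308.
Both exceed 1, so a two-phase solution exists.
Let ψ = V/F and solve Σ zᵢ(Kᵢ−1)/(1+ψ(Kᵢ−1)) = 0.
Iterate (Newton) starting at ψ = 0.5:
  ψ = 0.500: g = 0.2202, g' = -0.908 → ψ = 0.743
  ψ = 0.743: g = -0.0007, g' = -0.966 → ψ = 0.742
Converged at ψ = 0.742.

two-phase, V/F = 0.742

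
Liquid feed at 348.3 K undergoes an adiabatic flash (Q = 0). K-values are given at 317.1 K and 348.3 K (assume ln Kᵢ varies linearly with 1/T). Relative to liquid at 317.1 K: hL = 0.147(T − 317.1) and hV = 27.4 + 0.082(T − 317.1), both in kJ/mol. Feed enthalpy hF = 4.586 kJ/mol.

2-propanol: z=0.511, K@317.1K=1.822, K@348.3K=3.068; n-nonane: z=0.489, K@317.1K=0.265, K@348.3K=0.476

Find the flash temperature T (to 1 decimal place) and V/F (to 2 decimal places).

T = 319.1 K, V/F = 0.16

Adiabatic flash: solve Rachford–Rice at each trial T, then check hF = ψ·hV(T) + (1−ψ)·hL(T).
  T = 317.1 K: K = (1.822, 0.265), RR gives ψ = 0.100, H_out = 2.750 kJ/mol
  T = 348.3 K: K = (3.068, 0.476), RR gives ψ = 0.739, H_out = 23.329 kJ/mol
  T = 332.7 K: K = (2.393, 0.360), RR gives ψ = 0.448, H_out = 14.103 kJ/mol
  T = 324.9 K: K = (2.095, 0.310), RR gives ψ = 0.294, H_out = 9.055 kJ/mol
  T = 321.0 K: K = (1.955, 0.287), RR gives ψ = 0.205, H_out = 6.133 kJ/mol
  T = 319.1 K: K = (1.890, 0.276), RR gives ψ = 0.156, H_out = 4.554 kJ/mol
Linear interpolation between T = 319.1 (H_out = 4.554) and T = 321.0 (H_out = 6.133) on hF = 4.586 gives T ≈ 319.1 K, at which ψ = 0.16.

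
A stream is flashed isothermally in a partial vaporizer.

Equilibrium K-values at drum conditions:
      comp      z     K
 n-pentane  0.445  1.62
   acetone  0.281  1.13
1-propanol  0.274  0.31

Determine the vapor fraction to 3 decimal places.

ψ = 0.385

Material balance + equilibrium reduce to Σ zᵢ(Kᵢ−1)/(1+ψ(Kᵢ−1)) = 0.
Feasibility: ΣzᵢKᵢ = 1.123, Σzᵢ/Kᵢ = 1.407 — both > 1, two phases present.
Iterate (Newton) starting at ψ = 0.34:
  ψ = 0.340: g = 0.0158, g' = -0.344 → ψ = 0.386
  ψ = 0.386: g = -0.0003, g' = -0.358 → ψ = 0.385
Converged at ψ = 0.385.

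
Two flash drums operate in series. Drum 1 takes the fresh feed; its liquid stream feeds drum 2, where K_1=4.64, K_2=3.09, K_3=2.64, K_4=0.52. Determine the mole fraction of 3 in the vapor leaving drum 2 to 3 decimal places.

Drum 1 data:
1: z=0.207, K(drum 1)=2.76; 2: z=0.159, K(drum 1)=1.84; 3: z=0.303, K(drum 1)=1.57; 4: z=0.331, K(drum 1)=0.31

y_3 (drum 2) = 0.294

Drum 1:
Let ψ₁ = V/F and solve Σ zᵢ(Kᵢ−1)/(1+ψ₁(Kᵢ−1)) = 0.
g(0) = ΣzᵢKᵢ − 1 = 0.442 and g(1) = 1 − Σzᵢ/Kᵢ = -0.422, so a root lies in (0, 1).
Newton–Raphson from ψ₁ = 0.5:
  ψ₁ = 0.500: g = 0.0736, g' = -0.664 → ψ₁ = 0.611
  ψ₁ = 0.611: g = -0.0028, g' = -0.723 → ψ₁ = 0.607
Converged at ψ₁ = 0.607.
Drum-1 compositions:
  1: x = 0.100, y = 0.276
  2: x = 0.105, y = 0.194
  3: x = 0.225, y = 0.353
  4: x = 0.569, y = 0.177
Drum-2 feed = drum-1 liquid: z₂ = (0.1001, 0.1053, 0.2251, 0.5695).
Drum 2:
Iterate (Newton) starting at ψ₂ = 0.39:
  ψ₂ = 0.390: g = 0.1607, g' = -0.790 → ψ₂ = 0.593
  ψ₂ = 0.593: g = 0.0184, g' = -0.637 → ψ₂ = 0.622
  ψ₂ = 0.622: g = 0.0002, g' = -0.626 → ψ₂ = 0.623
Converged at ψ₂ = 0.623.
  1: x = 0.031, y = 0.142
  2: x = 0.046, y = 0.141
  3: x = 0.111, y = 0.294
  4: x = 0.812, y = 0.422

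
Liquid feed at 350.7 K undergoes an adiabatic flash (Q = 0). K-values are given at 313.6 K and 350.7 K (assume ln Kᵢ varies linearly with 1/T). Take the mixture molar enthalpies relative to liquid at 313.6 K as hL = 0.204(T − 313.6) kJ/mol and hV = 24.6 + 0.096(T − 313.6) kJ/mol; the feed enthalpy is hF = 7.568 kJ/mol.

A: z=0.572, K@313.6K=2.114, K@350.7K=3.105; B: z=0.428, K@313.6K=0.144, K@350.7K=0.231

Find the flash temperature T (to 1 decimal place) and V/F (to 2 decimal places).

Adiabatic flash: solve Rachford–Rice at each trial T, then check hF = ψ·hV(T) + (1−ψ)·hL(T).
  T = 313.6 K: K = (2.114, 0.144), RR gives ψ = 0.284, H_out = 6.987 kJ/mol
  T = 350.7 K: K = (3.105, 0.231), RR gives ψ = 0.540, H_out = 18.699 kJ/mol
  T = 332.1 K: K = (2.588, 0.185), RR gives ψ = 0.432, H_out = 13.541 kJ/mol
  T = 322.9 K: K = (2.347, 0.164), RR gives ψ = 0.366, H_out = 10.541 kJ/mol
  T = 318.2 K: K = (2.228, 0.154), RR gives ψ = 0.327, H_out = 8.827 kJ/mol
  T = 315.9 K: K = (2.171, 0.149), RR gives ψ = 0.306, H_out = 7.930 kJ/mol
Linear interpolation between T = 313.6 (H_out = 6.987) and T = 315.9 (H_out = 7.930) on hF = 7.568 gives T ≈ 315.0 K, at which ψ = 0.30.

T = 315.0 K, V/F = 0.30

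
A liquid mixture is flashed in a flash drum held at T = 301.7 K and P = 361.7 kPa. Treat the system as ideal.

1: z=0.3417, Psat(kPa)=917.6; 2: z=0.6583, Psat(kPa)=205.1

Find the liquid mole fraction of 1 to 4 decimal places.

x_1 = 0.2198

Raoult's law: Kᵢ = Pᵢˢᵃᵗ/P = Pᵢˢᵃᵗ/361.7.
  K_1 = 917.6/361.7 = 2.536909, K_2 = 205.1/361.7 = 0.567045
Material balance + equilibrium reduce to Σ zᵢ(Kᵢ−1)/(1+β(Kᵢ−1)) = 0.
g(0) = ΣzᵢKᵢ − 1 = 0.2401 and g(1) = 1 − Σzᵢ/Kᵢ = -0.2956, so a root lies in (0, 1).
Binary case is linear: z₁(K₁−1)(1+β(K₂−1)) + z₂(K₂−1)(1+β(K₁−1)) = 0
⇒ β = [z₁(K₁−1)+z₂(K₂−1)] / [−(K₁−1)(K₂−1)] = 0.24015/0.66541 = 0.3609
Compositions from xᵢ = zᵢ/(1+β(Kᵢ−1)), yᵢ = Kᵢxᵢ:
  1: x = 0.2198, y = 0.5576
  2: x = 0.7802, y = 0.4424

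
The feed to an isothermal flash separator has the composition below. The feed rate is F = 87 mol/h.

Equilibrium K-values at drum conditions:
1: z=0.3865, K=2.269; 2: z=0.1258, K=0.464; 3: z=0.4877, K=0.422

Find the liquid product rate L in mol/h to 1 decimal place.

L = 70.0 mol/h

Material balance + equilibrium reduce to Σ zᵢ(Kᵢ−1)/(1+V/F(Kᵢ−1)) = 0.
g(0) = ΣzᵢKᵢ − 1 = 0.1411 and g(1) = 1 − Σzᵢ/Kᵢ = -0.5971, so a root lies in (0, 1).
Iterate (Newton) starting at V/F = 0.5:
  V/F = 0.5000: g = -0.18851, g' = -0.6227 → V/F = 0.1973
  V/F = 0.1973: g = -0.00131, g' = -0.6509 → V/F = 0.1953
Converged at V/F = 0.1953.
Then V = V/F·F = 0.1953·87 = 17.0 mol/h and L = F − V = 70.0 mol/h.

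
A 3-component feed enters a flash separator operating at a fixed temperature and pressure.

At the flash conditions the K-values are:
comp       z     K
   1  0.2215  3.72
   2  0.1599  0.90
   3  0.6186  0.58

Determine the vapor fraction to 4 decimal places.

Rachford–Rice: g(ψ) = Σ zᵢ(Kᵢ−1)/(1+ψ(Kᵢ−1)) = 0.
g(0) = ΣzᵢKᵢ − 1 = 0.3267 and g(1) = 1 − Σzᵢ/Kᵢ = -0.3038, so a root lies in (0, 1).
Iterate (Newton) starting at ψ = 0.5:
  ψ = 0.5000: g = -0.09042, g' = -0.4708 → ψ = 0.3080
  ψ = 0.3080: g = 0.01294, g' = -0.6309 → ψ = 0.3285
  ψ = 0.3285: g = 0.00026, g' = -0.6056 → ψ = 0.3289
Converged at ψ = 0.3289.

ψ = 0.3289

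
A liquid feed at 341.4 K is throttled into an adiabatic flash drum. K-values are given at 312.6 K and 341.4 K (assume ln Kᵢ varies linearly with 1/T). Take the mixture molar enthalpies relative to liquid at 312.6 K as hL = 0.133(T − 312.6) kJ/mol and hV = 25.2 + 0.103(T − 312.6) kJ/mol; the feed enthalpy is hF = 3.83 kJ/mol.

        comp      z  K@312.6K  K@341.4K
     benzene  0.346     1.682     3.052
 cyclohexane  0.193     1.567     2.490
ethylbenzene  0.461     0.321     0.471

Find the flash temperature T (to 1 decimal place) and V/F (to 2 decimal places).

Adiabatic flash: solve Rachford–Rice at each trial T, then check hF = ψ·hV(T) + (1−ψ)·hL(T).
  T = 312.6 K: K = (1.682, 1.567, 0.321), RR gives ψ = 0.074, H_out = 1.869 kJ/mol
  T = 341.4 K: K = (3.052, 2.490, 0.471), RR gives ψ = 0.767, H_out = 22.484 kJ/mol
  T = 327.0 K: K = (2.296, 1.996, 0.392), RR gives ψ = 0.497, H_out = 14.213 kJ/mol
  T = 319.8 K: K = (1.972, 1.773, 0.356), RR gives ψ = 0.323, H_out = 9.035 kJ/mol
  T = 316.2 K: K = (1.823, 1.668, 0.338), RR gives ψ = 0.213, H_out = 5.817 kJ/mol
  T = 314.4 K: K = (1.751, 1.617, 0.329), RR gives ψ = 0.148, H_out = 3.957 kJ/mol
Linear interpolation between T = 312.6 (H_out = 1.869) and T = 314.4 (H_out = 3.957) on hF = 3.83 gives T ≈ 314.3 K, at which ψ = 0.14.

T = 314.3 K, V/F = 0.14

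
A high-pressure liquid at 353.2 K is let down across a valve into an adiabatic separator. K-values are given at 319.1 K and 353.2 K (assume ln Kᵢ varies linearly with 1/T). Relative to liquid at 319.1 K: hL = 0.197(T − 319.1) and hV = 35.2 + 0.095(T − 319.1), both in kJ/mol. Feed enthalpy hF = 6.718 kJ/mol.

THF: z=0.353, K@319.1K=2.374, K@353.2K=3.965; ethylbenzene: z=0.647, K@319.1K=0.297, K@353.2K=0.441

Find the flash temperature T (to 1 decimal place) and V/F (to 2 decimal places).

Adiabatic flash: solve Rachford–Rice at each trial T, then check hF = ψ·hV(T) + (1−ψ)·hL(T).
  T = 319.1 K: K = (2.374, 0.297), RR gives ψ = 0.031, H_out = 1.100 kJ/mol
  T = 353.2 K: K = (3.965, 0.441), RR gives ψ = 0.413, H_out = 19.827 kJ/mol
  T = 336.1 K: K = (3.106, 0.365), RR gives ψ = 0.249, H_out = 11.681 kJ/mol
  T = 327.6 K: K = (2.725, 0.330), RR gives ψ = 0.152, H_out = 6.893 kJ/mol
  T = 323.4 K: K = (2.548, 0.314), RR gives ψ = 0.096, H_out = 4.194 kJ/mol
  T = 325.5 K: K = (2.635, 0.322), RR gives ψ = 0.125, H_out = 5.578 kJ/mol
Linear interpolation between T = 325.5 (H_out = 5.578) and T = 327.6 (H_out = 6.893) on hF = 6.718 gives T ≈ 327.3 K, at which ψ = 0.15.

T = 327.3 K, V/F = 0.15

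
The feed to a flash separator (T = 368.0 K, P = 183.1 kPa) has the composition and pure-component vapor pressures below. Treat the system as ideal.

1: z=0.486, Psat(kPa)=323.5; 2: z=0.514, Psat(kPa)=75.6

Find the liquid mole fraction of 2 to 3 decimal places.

Raoult's law: Kᵢ = Pᵢˢᵃᵗ/P = Pᵢˢᵃᵗ/183.1.
  K_1 = 323.5/183.1 = 1.76679, K_2 = 75.6/183.1 = 0.41289
Binary case is linear: z₁(K₁−1)(1+β(K₂−1)) + z₂(K₂−1)(1+β(K₁−1)) = 0
⇒ β = [z₁(K₁−1)+z₂(K₂−1)] / [−(K₁−1)(K₂−1)] = 0.0709/0.4502 = 0.157
Compositions from xᵢ = zᵢ/(1+β(Kᵢ−1)), yᵢ = Kᵢxᵢ:
  1: x = 0.434, y = 0.766
  2: x = 0.566, y = 0.234

x_2 = 0.566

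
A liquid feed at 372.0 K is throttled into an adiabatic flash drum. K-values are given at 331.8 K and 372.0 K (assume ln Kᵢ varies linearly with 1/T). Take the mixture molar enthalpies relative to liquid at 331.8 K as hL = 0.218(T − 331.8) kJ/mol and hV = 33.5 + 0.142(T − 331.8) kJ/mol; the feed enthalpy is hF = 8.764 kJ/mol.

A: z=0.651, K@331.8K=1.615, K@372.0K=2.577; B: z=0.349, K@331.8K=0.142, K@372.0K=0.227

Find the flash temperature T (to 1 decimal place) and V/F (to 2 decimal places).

Adiabatic flash: solve Rachford–Rice at each trial T, then check hF = ψ·hV(T) + (1−ψ)·hL(T).
  T = 331.8 K: K = (1.615, 0.142), RR gives ψ = 0.191, H_out = 6.407 kJ/mol
  T = 372.0 K: K = (2.577, 0.227), RR gives ψ = 0.621, H_out = 27.666 kJ/mol
  T = 351.9 K: K = (2.067, 0.182), RR gives ψ = 0.469, H_out = 19.372 kJ/mol
  T = 341.9 K: K = (1.835, 0.161), RR gives ψ = 0.358, H_out = 13.933 kJ/mol
  T = 336.9 K: K = (1.724, 0.152), RR gives ψ = 0.285, H_out = 10.565 kJ/mol
  T = 334.4 K: K = (1.670, 0.147), RR gives ψ = 0.242, H_out = 8.638 kJ/mol
  T = 335.6 K: K = (1.696, 0.149), RR gives ψ = 0.264, H_out = 9.587 kJ/mol
Linear interpolation between T = 334.4 (H_out = 8.638) and T = 335.6 (H_out = 9.587) on hF = 8.764 gives T ≈ 334.6 K, at which ψ = 0.25.

T = 334.6 K, V/F = 0.25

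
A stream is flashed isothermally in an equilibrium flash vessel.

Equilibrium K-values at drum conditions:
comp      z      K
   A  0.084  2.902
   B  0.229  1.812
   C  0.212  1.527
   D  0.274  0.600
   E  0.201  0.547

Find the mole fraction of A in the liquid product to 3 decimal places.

Material balance + equilibrium reduce to Σ zᵢ(Kᵢ−1)/(1+V/F(Kᵢ−1)) = 0.
Feasibility: ΣzᵢKᵢ = 1.257, Σzᵢ/Kᵢ = 1.118 — both > 1, two phases present.
Newton–Raphson from V/F = 0.5:
  V/F = 0.500: g = 0.0479, g' = -0.331 → V/F = 0.645
  V/F = 0.645: g = 0.0009, g' = -0.321 → V/F = 0.648
Converged at V/F = 0.648.
Compositions from xᵢ = zᵢ/(1+V/F(Kᵢ−1)), yᵢ = Kᵢxᵢ:
  A: x = 0.038, y = 0.109
  B: x = 0.150, y = 0.272
  C: x = 0.158, y = 0.241
  D: x = 0.370, y = 0.222
  E: x = 0.284, y = 0.156

x_A = 0.038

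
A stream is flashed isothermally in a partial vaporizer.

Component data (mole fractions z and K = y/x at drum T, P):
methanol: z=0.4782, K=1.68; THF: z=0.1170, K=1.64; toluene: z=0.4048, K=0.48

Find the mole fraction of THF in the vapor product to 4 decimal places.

Newton–Raphson from V/F = 0.5:
  V/F = 0.5000: g = 0.01494, g' = -0.3505 → V/F = 0.5426
  V/F = 0.5426: g = -0.00013, g' = -0.3568 → V/F = 0.5423
Converged at V/F = 0.5423.
Compositions from xᵢ = zᵢ/(1+V/F(Kᵢ−1)), yᵢ = Kᵢxᵢ:
  methanol: x = 0.3494, y = 0.5869
  THF: x = 0.0869, y = 0.1424
  toluene: x = 0.5638, y = 0.2706

y_THF = 0.1424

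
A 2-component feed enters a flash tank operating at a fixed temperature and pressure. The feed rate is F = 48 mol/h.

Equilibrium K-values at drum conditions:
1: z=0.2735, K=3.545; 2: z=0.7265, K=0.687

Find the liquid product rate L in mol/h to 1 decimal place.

Let β = V/F and solve Σ zᵢ(Kᵢ−1)/(1+β(Kᵢ−1)) = 0.
g(0) = ΣzᵢKᵢ − 1 = 0.4687 and g(1) = 1 − Σzᵢ/Kᵢ = -0.1346, so a root lies in (0, 1).
Binary case is linear: z₁(K₁−1)(1+β(K₂−1)) + z₂(K₂−1)(1+β(K₁−1)) = 0
⇒ β = [z₁(K₁−1)+z₂(K₂−1)] / [−(K₁−1)(K₂−1)] = 0.46866/0.79658 = 0.5883
Then V = β·F = 0.5883·48 = 28.2 mol/h and L = F − V = 19.8 mol/h.

L = 19.8 mol/h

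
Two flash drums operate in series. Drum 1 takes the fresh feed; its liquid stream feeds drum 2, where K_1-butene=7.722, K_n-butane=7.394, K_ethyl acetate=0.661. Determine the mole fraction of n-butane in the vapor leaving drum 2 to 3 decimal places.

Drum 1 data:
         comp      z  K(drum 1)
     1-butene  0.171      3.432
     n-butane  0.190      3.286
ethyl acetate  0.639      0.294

Drum 1:
Rachford–Rice: g(ψ₁) = Σ zᵢ(Kᵢ−1)/(1+ψ₁(Kᵢ−1)) = 0.
Check two-phase: ΣzᵢKᵢ = 1.399 > 1 and Σzᵢ/Kᵢ = 2.281 > 1, so g(0) = 0.399 > 0 and g(1) = -1.281 < 0.
Newton iteration, ψ₁⁰ = 0.5:
  ψ₁ = 0.500: g = -0.3069, g' = -1.183 → ψ₁ = 0.241
  ψ₁ = 0.241: g = -0.0008, g' = -1.278 → ψ₁ = 0.240
Converged at ψ₁ = 0.240.
Drum-1 compositions:
  1-butene: x = 0.108, y = 0.371
  n-butane: x = 0.123, y = 0.403
  ethyl acetate: x = 0.769, y = 0.226
Drum-2 feed = drum-1 liquid: z₂ = (0.1080, 0.1227, 0.7693).
Drum 2:
Newton iteration, ψ₂⁰ = 0.5:
  ψ₂ = 0.500: g = 0.0394, g' = -0.670 → ψ₂ = 0.559
  ψ₂ = 0.559: g = 0.0024, g' = -0.590 → ψ₂ = 0.563
Converged at ψ₂ = 0.563.
  1-butene: x = 0.023, y = 0.174
  n-butane: x = 0.027, y = 0.197
  ethyl acetate: x = 0.951, y = 0.628

y_n-butane (drum 2) = 0.197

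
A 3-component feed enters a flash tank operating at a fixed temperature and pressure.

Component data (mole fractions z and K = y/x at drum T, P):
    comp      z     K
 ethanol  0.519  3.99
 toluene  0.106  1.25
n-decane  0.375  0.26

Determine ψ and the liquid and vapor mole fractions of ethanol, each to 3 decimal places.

Newton–Raphson from ψ = 0.56:
  ψ = 0.560: g = 0.1296, g' = -1.253 → ψ = 0.663
  ψ = 0.663: g = -0.0023, g' = -1.319 → ψ = 0.662
Converged at ψ = 0.662.
Compositions from xᵢ = zᵢ/(1+ψ(Kᵢ−1)), yᵢ = Kᵢxᵢ:
  ethanol: x = 0.174, y = 0.695
  toluene: x = 0.091, y = 0.114
  n-decane: x = 0.735, y = 0.191

ψ = 0.662, x_ethanol = 0.174, y_ethanol = 0.695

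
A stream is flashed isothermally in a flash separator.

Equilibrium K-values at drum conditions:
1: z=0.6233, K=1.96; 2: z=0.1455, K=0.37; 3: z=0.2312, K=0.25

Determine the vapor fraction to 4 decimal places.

ψ = 0.4903

Material balance + equilibrium reduce to Σ zᵢ(Kᵢ−1)/(1+ψ(Kᵢ−1)) = 0.
g(0) = ΣzᵢKᵢ − 1 = 0.3333 and g(1) = 1 − Σzᵢ/Kᵢ = -0.6361, so a root lies in (0, 1).
Iterate (Newton) starting at ψ = 0.5:
  ψ = 0.5000: g = -0.00695, g' = -0.7183 → ψ = 0.4903
Converged at ψ = 0.4903.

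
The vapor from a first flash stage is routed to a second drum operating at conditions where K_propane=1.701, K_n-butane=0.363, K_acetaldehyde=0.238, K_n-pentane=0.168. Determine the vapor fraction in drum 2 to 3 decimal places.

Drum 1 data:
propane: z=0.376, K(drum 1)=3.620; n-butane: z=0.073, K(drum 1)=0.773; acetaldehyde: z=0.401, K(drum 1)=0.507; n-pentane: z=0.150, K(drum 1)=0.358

V/F (drum 2) = 0.184

Drum 1:
Let ψ₁ = V/F and solve Σ zᵢ(Kᵢ−1)/(1+ψ₁(Kᵢ−1)) = 0.
g(0) = ΣzᵢKᵢ − 1 = 0.675 and g(1) = 1 − Σzᵢ/Kᵢ = -0.408, so a root lies in (0, 1).
Newton–Raphson from ψ₁ = 0.5:
  ψ₁ = 0.500: g = 0.0036, g' = -0.794 → ψ₁ = 0.504
Converged at ψ₁ = 0.505.
Drum-1 compositions:
  propane: x = 0.162, y = 0.586
  n-butane: x = 0.082, y = 0.064
  acetaldehyde: x = 0.534, y = 0.271
  n-pentane: x = 0.222, y = 0.079
Drum-2 feed = drum-1 vapor: z₂ = (0.5862, 0.0637, 0.2706, 0.0794).
Drum 2:
Newton iteration, ψ₂⁰ = 0.66:
  ψ₂ = 0.660: g = -0.3505, g' = -1.118 → ψ₂ = 0.347
  ψ₂ = 0.347: g = -0.0945, g' = -0.628 → ψ₂ = 0.196
  ψ₂ = 0.196: g = -0.0064, g' = -0.552 → ψ₂ = 0.184
Converged at ψ₂ = 0.184.
  propane: x = 0.519, y = 0.883
  n-butane: x = 0.072, y = 0.026
  acetaldehyde: x = 0.315, y = 0.075
  n-pentane: x = 0.094, y = 0.016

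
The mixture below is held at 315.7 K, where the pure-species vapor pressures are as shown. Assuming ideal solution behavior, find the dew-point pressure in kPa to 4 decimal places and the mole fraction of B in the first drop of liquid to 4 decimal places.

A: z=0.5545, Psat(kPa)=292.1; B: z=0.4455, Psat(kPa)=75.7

Pdew = 128.4786 kPa, x_B = 0.7561

At the dew point ψ → 1, so Σzᵢ/Kᵢ = 1 with Kᵢ = Pᵢˢᵃᵗ/P ⇒ 1/P = Σzᵢ/Pᵢˢᵃᵗ.
1/P = 0.5545/292.1 + 0.4455/75.7 = 0.0077834 ⇒ P = 128.4786 kPa
xᵢ = zᵢP/Pᵢˢᵃᵗ ⇒ x_B = 0.4455·128.4786/75.7 = 0.7561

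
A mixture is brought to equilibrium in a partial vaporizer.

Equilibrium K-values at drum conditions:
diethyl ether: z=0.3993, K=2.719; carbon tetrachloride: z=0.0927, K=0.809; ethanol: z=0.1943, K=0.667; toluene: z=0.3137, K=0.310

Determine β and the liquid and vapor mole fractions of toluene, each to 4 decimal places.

β = 0.4191, x_toluene = 0.4413, y_toluene = 0.1368

Let β = V/F and solve Σ zᵢ(Kᵢ−1)/(1+β(Kᵢ−1)) = 0.
g(0) = ΣzᵢKᵢ − 1 = 0.3875 and g(1) = 1 − Σzᵢ/Kᵢ = -0.5647, so a root lies in (0, 1).
Newton iteration, β⁰ = 0.66:
  β = 0.6600: g = -0.17907, g' = -0.8024 → β = 0.4368
  β = 0.4368: g = -0.01284, g' = -0.7244 → β = 0.4191
Converged at β = 0.4191.
Compositions from xᵢ = zᵢ/(1+β(Kᵢ−1)), yᵢ = Kᵢxᵢ:
  diethyl ether: x = 0.2321, y = 0.6310
  carbon tetrachloride: x = 0.1008, y = 0.0815
  ethanol: x = 0.2258, y = 0.1506
  toluene: x = 0.4413, y = 0.1368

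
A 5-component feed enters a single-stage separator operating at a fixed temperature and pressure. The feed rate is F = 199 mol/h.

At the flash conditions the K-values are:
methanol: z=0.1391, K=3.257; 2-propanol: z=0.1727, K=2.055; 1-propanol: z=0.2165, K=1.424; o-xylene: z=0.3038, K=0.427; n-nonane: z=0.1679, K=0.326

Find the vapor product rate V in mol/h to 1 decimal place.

V = 76.7 mol/h

Let ψ = V/F and solve Σ zᵢ(Kᵢ−1)/(1+ψ(Kᵢ−1)) = 0.
g(0) = ΣzᵢKᵢ − 1 = 0.3007 and g(1) = 1 − Σzᵢ/Kᵢ = -0.5053, so a root lies in (0, 1).
Newton–Raphson from ψ = 0.5:
  ψ = 0.5000: g = -0.07215, g' = -0.6347 → ψ = 0.3863
  ψ = 0.3863: g = -0.00055, g' = -0.6319 → ψ = 0.3855
Converged at ψ = 0.3855.
Then V = ψ·F = 0.3855·199 = 76.7 mol/h and L = F − V = 122.3 mol/h.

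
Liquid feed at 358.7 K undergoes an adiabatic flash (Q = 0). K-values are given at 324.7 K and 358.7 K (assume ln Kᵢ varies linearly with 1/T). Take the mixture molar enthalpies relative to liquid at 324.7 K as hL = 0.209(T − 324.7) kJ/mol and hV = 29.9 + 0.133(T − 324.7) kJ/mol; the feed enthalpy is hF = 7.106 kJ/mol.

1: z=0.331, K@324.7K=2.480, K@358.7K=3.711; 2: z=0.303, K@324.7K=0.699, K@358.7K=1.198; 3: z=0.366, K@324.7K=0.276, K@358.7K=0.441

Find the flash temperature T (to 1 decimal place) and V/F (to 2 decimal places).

T = 328.0 K, V/F = 0.22

Adiabatic flash: solve Rachford–Rice at each trial T, then check hF = ψ·hV(T) + (1−ψ)·hL(T).
  T = 324.7 K: K = (2.480, 0.699, 0.276), RR gives ψ = 0.161, H_out = 4.807 kJ/mol
  T = 358.7 K: K = (3.711, 1.198, 0.441), RR gives ψ = 0.743, H_out = 27.405 kJ/mol
  T = 341.7 K: K = (3.064, 0.927, 0.353), RR gives ψ = 0.446, H_out = 16.319 kJ/mol
  T = 333.2 K: K = (2.764, 0.808, 0.313), RR gives ψ = 0.305, H_out = 10.693 kJ/mol
  T = 328.9 K: K = (2.618, 0.752, 0.294), RR gives ψ = 0.233, H_out = 7.764 kJ/mol
  T = 326.8 K: K = (2.549, 0.725, 0.285), RR gives ψ = 0.197, H_out = 6.300 kJ/mol
Linear interpolation between T = 326.8 (H_out = 6.300) and T = 328.9 (H_out = 7.764) on hF = 7.106 gives T ≈ 328.0 K, at which ψ = 0.22.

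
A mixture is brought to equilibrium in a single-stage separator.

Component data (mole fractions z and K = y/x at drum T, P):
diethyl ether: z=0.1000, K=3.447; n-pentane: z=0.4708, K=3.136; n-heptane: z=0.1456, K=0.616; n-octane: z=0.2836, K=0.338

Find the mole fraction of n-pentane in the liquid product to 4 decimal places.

Let ψ = V/F and solve Σ zᵢ(Kᵢ−1)/(1+ψ(Kᵢ−1)) = 0.
Feasibility: ΣzᵢKᵢ = 2.0067, Σzᵢ/Kᵢ = 1.2546 — both > 1, two phases present.
Newton–Raphson from ψ = 0.59:
  ψ = 0.5900: g = 0.16470, g' = -0.8913 → ψ = 0.7748
  ψ = 0.7748: g = -0.00176, g' = -0.9435 → ψ = 0.7729
Converged at ψ = 0.7729.
Compositions from xᵢ = zᵢ/(1+ψ(Kᵢ−1)), yᵢ = Kᵢxᵢ:
  diethyl ether: x = 0.0346, y = 0.1192
  n-pentane: x = 0.1776, y = 0.5569
  n-heptane: x = 0.2071, y = 0.1275
  n-octane: x = 0.5808, y = 0.1963

x_n-pentane = 0.1776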